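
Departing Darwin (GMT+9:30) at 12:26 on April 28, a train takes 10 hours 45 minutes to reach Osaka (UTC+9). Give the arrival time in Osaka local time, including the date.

22:41 on Apr 28

Convert departure to UTC: 12:26 − 9:30 = 02:56 UTC on Apr 28.
Add 10 hours and 45 minutes travel time → 13:41 UTC.
Osaka is UTC+9:00, so local arrival = 13:41 + 9:00 = 22:41 on Apr 28.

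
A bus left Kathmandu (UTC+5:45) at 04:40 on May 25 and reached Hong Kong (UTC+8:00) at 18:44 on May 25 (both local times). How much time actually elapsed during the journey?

Departure in UTC: 04:40 − 5:45 = 22:55 on May 24.
Arrival in UTC: 18:44 − 8:00 = 10:44 on May 25.
Elapsed = 10:44 − 22:55 (+1 day) = 11 hours 49 minutes.

11 hours 49 minutes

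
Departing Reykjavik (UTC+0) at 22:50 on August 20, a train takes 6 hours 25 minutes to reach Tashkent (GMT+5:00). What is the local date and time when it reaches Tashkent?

10:15 on August 21

Reykjavik is at UTC+0, so departure is already 22:50 UTC on Aug 20.
Add 6 hours 25 minutes travel time → 05:15 UTC (Aug 21).
Tashkent is UTC+5:00, so local arrival = 05:15 + 5:00 = 10:15 on Aug 21.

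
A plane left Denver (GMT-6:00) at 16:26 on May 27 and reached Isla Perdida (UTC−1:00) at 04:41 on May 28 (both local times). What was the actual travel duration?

7 hours 15 minutes

Isla Perdida is 5:00 ahead of Denver.
Clock-face elapsed time (ignoring zones) is 12 hours 15 minutes.
Actual elapsed = 12 hours 15 minutes − 5:00 = 7 hours 15 minutes.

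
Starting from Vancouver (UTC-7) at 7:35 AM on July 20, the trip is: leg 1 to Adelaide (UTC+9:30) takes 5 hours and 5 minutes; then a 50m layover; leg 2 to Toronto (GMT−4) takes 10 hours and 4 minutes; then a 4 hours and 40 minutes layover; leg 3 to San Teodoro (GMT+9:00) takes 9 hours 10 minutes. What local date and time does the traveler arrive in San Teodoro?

5:24 AM on July 22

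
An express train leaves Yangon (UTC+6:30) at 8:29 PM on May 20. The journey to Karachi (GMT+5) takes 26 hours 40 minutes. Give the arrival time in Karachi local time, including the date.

9:39 PM on May 21

Convert departure to UTC: 8:29 PM − 6:30 = 1:59 PM UTC on May 20.
Add 26 hours and 40 minutes travel time → 4:39 PM UTC (May 21).
Karachi is UTC+5:00, so local arrival = 4:39 PM + 5:00 = 9:39 PM on May 21.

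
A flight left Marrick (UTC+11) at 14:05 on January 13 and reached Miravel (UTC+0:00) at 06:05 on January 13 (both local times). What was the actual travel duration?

3 hours

Miravel is 11:00 behind Marrick.
Clock-face elapsed time (ignoring zones) is −8 hours.
Actual elapsed = −8 hours + 11:00 = 3 hours.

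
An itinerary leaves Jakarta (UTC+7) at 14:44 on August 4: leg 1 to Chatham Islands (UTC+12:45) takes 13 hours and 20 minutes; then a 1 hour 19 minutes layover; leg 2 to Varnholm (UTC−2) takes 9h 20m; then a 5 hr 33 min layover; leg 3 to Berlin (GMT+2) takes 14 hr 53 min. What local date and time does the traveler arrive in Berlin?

Convert departure to UTC: 14:44 − 7:00 = 07:44 UTC on Aug 4.
Add 13 hours 20 minutes leg 1 → 21:04 UTC.
Add 1 hour 19 minutes layover in Chatham Islands → 22:23 UTC.
Add 9 hours 20 minutes leg 2 → 07:43 UTC (Aug 5).
Add 5 hours 33 minutes layover in Varnholm → 13:16 UTC.
Add 14 hours and 53 minutes leg 3 → 04:09 UTC (Aug 6).
Berlin is UTC+2:00, so local arrival = 04:09 + 2:00 = 06:09 on Aug 6.

06:09 on August 6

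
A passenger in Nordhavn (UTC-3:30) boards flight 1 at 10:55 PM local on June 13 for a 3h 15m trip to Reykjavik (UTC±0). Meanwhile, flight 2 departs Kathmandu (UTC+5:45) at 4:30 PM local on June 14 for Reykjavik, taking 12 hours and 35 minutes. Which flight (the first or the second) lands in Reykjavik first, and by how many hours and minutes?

the first, by 17 hours 40 minutes

Flight 1 in UTC: 10:55 PM + 3:30 = 2:25 AM on Jun 14.
+3 hours and 15 minutes → arrive 5:40 AM UTC on Jun 14.
Flight 2 in UTC: 4:30 PM − 5:45 = 10:45 AM on Jun 14.
+12 hours and 35 minutes → arrive 11:20 PM UTC on Jun 14.
Flight 1 lands earlier by 17 hours 40 minutes.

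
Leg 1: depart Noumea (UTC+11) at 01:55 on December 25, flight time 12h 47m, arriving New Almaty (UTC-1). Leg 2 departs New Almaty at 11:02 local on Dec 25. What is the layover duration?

8 hours 20 minutes

Convert departure to UTC: 01:55 − 11:00 = 14:55 UTC on Dec 24.
Add 12 hours and 47 minutes flight time → 03:42 UTC (Dec 25).
New Almaty is UTC−1:00, so local arrival = 03:42 − 1:00 = 02:42 on Dec 25.
Layover = 11:02 − 02:42 = 8 hours 20 minutes.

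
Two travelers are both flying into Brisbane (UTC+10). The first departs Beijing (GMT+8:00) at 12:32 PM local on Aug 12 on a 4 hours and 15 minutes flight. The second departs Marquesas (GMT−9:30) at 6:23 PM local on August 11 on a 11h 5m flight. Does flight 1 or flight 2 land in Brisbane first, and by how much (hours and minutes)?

the first, by 6 hours 11 minutes

Flight 1 in UTC: 12:32 PM − 8:00 = 4:32 AM on Aug 12.
+4 hours 15 minutes → arrive 8:47 AM UTC on Aug 12.
Flight 2 in UTC: 6:23 PM + 9:30 = 3:53 AM on Aug 12.
+11 hours and 5 minutes → arrive 2:58 PM UTC on Aug 12.
Flight 1 lands earlier by 6 hours 11 minutes.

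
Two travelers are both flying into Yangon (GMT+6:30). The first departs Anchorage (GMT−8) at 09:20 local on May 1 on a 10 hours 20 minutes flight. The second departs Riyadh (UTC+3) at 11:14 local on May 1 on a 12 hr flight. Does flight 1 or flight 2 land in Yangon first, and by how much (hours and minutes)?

Flight 1 in UTC: 09:20 + 8:00 = 17:20 on May 1.
+10 hours 20 minutes → arrive 03:40 UTC on May 2.
Flight 2 in UTC: 11:14 − 3:00 = 08:14 on May 1.
+12 hours → arrive 20:14 UTC on May 1.
Flight 2 lands earlier by 7 hours 26 minutes.

the second, by 7 hours 26 minutes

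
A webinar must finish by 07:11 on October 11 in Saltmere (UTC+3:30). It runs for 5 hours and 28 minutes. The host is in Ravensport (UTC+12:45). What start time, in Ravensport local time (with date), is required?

Target end time in UTC: 07:11 − 3:30 = 03:41 on Oct 11.
Subtract 5 hours 28 minutes → start 22:13 UTC on Oct 10.
Ravensport is UTC+12:45: 22:13 + 12:45 = 10:58 on Oct 11.

10:58 on Oct 11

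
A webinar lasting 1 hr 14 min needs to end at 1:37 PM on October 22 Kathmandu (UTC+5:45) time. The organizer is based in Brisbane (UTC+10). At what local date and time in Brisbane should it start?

4:38 PM on October 22

Target end time in UTC: 1:37 PM − 5:45 = 7:52 AM on Oct 22.
Subtract 1 hour and 14 minutes → start 6:38 AM UTC on Oct 22.
Brisbane is UTC+10:00: 6:38 AM + 10:00 = 4:38 PM on Oct 22.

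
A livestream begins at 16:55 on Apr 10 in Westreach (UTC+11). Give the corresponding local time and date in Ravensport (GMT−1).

In UTC: 16:55 − 11:00 = 05:55 on Apr 10.
Ravensport is UTC−1:00: 05:55 − 1:00 = 04:55 on Apr 10.

04:55 on April 10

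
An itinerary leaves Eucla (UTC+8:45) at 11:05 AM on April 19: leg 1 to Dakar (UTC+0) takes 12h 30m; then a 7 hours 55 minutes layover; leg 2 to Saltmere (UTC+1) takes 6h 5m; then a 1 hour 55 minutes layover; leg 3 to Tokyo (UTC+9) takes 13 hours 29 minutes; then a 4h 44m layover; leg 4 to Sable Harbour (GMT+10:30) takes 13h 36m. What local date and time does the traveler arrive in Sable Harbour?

Convert departure to UTC: 11:05 AM − 8:45 = 2:20 AM UTC on Apr 19.
Add 12 hours and 30 minutes leg 1 → 2:50 PM UTC.
Add 7 hours and 55 minutes layover in Dakar → 10:45 PM UTC.
Add 6 hours and 5 minutes leg 2 → 4:50 AM UTC (Apr 20).
Add 1 hour and 55 minutes layover in Saltmere → 6:45 AM UTC.
Add 13 hours 29 minutes leg 3 → 8:14 PM UTC.
Add 4 hours and 44 minutes layover in Tokyo → 12:58 AM UTC (Apr 21).
Add 13 hours and 36 minutes leg 4 → 2:34 PM UTC.
Sable Harbour is UTC+10:30, so local arrival = 2:34 PM + 10:30 = 1:04 AM on Apr 22.

1:04 AM on April 22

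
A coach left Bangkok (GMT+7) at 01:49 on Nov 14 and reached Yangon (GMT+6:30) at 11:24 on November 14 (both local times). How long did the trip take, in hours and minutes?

10 hours 5 minutes

Departure in UTC: 01:49 − 7:00 = 18:49 on Nov 13.
Arrival in UTC: 11:24 − 6:30 = 04:54 on Nov 14.
Elapsed = 04:54 − 18:49 (+1 day) = 10 hours 5 minutes.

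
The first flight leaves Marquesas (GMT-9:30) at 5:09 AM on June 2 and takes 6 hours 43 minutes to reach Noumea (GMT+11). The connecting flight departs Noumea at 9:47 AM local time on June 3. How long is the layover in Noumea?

1 hour 25 minutes

Convert departure to UTC: 5:09 AM + 9:30 = 2:39 PM UTC on Jun 2.
Add 6 hours 43 minutes flight time → 9:22 PM UTC.
Noumea is UTC+11:00, so local arrival = 9:22 PM + 11:00 = 8:22 AM on Jun 3.
Layover = 9:47 AM − 8:22 AM = 1 hour 25 minutes.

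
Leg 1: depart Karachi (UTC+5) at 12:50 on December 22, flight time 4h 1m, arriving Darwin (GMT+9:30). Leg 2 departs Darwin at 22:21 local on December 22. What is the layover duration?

Convert departure to UTC: 12:50 − 5:00 = 07:50 UTC on Dec 22.
Add 4 hours and 1 minute flight time → 11:51 UTC.
Darwin is UTC+9:30, so local arrival = 11:51 + 9:30 = 21:21 on Dec 22.
Layover = 22:21 − 21:21 = 1 hour.

1 hour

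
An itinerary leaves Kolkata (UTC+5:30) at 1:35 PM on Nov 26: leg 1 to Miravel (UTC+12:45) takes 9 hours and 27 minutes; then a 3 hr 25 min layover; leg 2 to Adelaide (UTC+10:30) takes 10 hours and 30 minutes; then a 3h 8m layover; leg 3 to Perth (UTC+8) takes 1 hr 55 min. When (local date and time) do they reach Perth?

8:30 PM on Nov 27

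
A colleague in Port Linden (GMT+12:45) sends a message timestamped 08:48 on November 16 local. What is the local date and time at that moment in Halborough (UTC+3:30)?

In UTC: 08:48 − 12:45 = 20:03 on Nov 15.
Halborough is UTC+3:30: 20:03 + 3:30 = 23:33 on Nov 15.

23:33 on November 15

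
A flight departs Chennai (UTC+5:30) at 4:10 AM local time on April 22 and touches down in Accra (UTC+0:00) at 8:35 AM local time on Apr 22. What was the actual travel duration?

Accra is 5:30 behind Chennai.
Clock-face elapsed time (ignoring zones) is 4 hours 25 minutes.
Actual elapsed = 4 hours 25 minutes + 5:30 = 9 hours 55 minutes.

9 hours 55 minutes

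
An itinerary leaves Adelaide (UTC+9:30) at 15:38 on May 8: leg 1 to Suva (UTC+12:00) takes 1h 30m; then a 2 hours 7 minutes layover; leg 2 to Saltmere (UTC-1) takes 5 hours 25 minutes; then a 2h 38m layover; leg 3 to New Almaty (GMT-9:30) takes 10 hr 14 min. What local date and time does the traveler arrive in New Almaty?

Convert departure to UTC: 15:38 − 9:30 = 06:08 UTC on May 8.
Add 1 hour 30 minutes leg 1 → 07:38 UTC.
Add 2 hours 7 minutes layover in Suva → 09:45 UTC.
Add 5 hours and 25 minutes leg 2 → 15:10 UTC.
Add 2 hours 38 minutes layover in Saltmere → 17:48 UTC.
Add 10 hours 14 minutes leg 3 → 04:02 UTC (May 9).
New Almaty is UTC−9:30, so local arrival = 04:02 − 9:30 = 18:32 on May 8.

18:32 on May 8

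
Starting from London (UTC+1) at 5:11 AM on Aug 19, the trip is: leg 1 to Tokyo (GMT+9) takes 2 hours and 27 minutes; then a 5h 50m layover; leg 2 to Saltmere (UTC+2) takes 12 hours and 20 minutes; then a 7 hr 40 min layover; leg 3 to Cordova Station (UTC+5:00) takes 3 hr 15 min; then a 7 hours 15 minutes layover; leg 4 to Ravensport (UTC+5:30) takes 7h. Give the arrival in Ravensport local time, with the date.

7:28 AM on August 21

Convert departure to UTC: 5:11 AM − 1:00 = 4:11 AM UTC on Aug 19.
Add 2 hours and 27 minutes leg 1 → 6:38 AM UTC.
Add 5 hours and 50 minutes layover in Tokyo → 12:28 PM UTC.
Add 12 hours 20 minutes leg 2 → 12:48 AM UTC (Aug 20).
Add 7 hours 40 minutes layover in Saltmere → 8:28 AM UTC.
Add 3 hours 15 minutes leg 3 → 11:43 AM UTC.
Add 7 hours 15 minutes layover in Cordova Station → 6:58 PM UTC.
Add 7 hours leg 4 → 1:58 AM UTC (Aug 21).
Ravensport is UTC+5:30, so local arrival = 1:58 AM + 5:30 = 7:28 AM on Aug 21.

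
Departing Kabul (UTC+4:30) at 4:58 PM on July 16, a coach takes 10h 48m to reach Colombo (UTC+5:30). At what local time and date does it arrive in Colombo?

Convert departure to UTC: 4:58 PM − 4:30 = 12:28 PM UTC on Jul 16.
Add 10 hours 48 minutes travel time → 11:16 PM UTC.
Colombo is UTC+5:30, so local arrival = 11:16 PM + 5:30 = 4:46 AM on Jul 17.

4:46 AM on Jul 17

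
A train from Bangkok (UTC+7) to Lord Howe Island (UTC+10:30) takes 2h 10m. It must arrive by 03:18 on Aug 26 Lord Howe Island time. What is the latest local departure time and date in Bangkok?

Target arrival in UTC: 03:18 − 10:30 = 16:48 on Aug 25.
Subtract 2 hours 10 minutes → departure 14:38 UTC on Aug 25.
Bangkok is UTC+7:00: 14:38 + 7:00 = 21:38 on Aug 25.

21:38 on August 25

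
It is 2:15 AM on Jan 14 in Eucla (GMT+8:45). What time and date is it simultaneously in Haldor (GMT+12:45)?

6:15 AM on Jan 14

Haldor is 4:00 ahead of Eucla.
Shift by the zone difference: 2:15 AM + 4:00 = 6:15 AM on Jan 14 in Haldor.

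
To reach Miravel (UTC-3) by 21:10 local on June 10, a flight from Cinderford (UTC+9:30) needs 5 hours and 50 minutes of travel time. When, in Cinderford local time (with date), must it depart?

03:50 on June 11

Target arrival in UTC: 21:10 + 3:00 = 00:10 on Jun 11.
Subtract 5 hours 50 minutes → departure 18:20 UTC on Jun 10.
Cinderford is UTC+9:30: 18:20 + 9:30 = 03:50 on Jun 11.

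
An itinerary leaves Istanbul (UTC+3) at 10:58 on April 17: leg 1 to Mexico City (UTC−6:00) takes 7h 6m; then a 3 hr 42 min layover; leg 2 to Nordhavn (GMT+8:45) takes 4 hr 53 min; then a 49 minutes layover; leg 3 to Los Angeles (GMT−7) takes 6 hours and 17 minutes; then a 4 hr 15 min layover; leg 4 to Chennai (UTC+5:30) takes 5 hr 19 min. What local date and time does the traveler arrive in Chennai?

21:49 on April 18

Convert departure to UTC: 10:58 − 3:00 = 07:58 UTC on Apr 17.
Add 7 hours 6 minutes leg 1 → 15:04 UTC.
Add 3 hours and 42 minutes layover in Mexico City → 18:46 UTC.
Add 4 hours 53 minutes leg 2 → 23:39 UTC.
Add 49 minutes layover in Nordhavn → 00:28 UTC (Apr 18).
Add 6 hours 17 minutes leg 3 → 06:45 UTC.
Add 4 hours and 15 minutes layover in Los Angeles → 11:00 UTC.
Add 5 hours and 19 minutes leg 4 → 16:19 UTC.
Chennai is UTC+5:30, so local arrival = 16:19 + 5:30 = 21:49 on Apr 18.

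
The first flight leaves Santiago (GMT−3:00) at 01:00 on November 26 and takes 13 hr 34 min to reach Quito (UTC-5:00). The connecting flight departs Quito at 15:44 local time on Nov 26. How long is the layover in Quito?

3 hours 10 minutes

Convert departure to UTC: 01:00 + 3:00 = 04:00 UTC on Nov 26.
Add 13 hours and 34 minutes flight time → 17:34 UTC.
Quito is UTC−5:00, so local arrival = 17:34 − 5:00 = 12:34 on Nov 26.
Layover = 15:44 − 12:34 = 3 hours 10 minutes.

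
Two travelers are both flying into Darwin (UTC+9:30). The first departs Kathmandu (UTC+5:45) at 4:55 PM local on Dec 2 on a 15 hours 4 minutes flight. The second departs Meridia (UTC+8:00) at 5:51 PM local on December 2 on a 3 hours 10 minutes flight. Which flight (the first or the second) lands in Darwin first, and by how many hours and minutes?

Flight 1 in UTC: 4:55 PM − 5:45 = 11:10 AM on Dec 2.
+15 hours and 4 minutes → arrive 2:14 AM UTC on Dec 3.
Flight 2 in UTC: 5:51 PM − 8:00 = 9:51 AM on Dec 2.
+3 hours 10 minutes → arrive 1:01 PM UTC on Dec 2.
Flight 2 lands earlier by 13 hours 13 minutes.

the second, by 13 hours 13 minutes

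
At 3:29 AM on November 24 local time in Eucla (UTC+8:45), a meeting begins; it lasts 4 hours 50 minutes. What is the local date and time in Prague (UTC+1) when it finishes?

Convert start to UTC: 3:29 AM − 8:45 = 6:44 PM UTC on Nov 23.
Add 4 hours 50 minutes duration → 11:34 PM UTC.
Prague is UTC+1:00, so local end time = 11:34 PM + 1:00 = 12:34 AM on Nov 24.

12:34 AM on November 24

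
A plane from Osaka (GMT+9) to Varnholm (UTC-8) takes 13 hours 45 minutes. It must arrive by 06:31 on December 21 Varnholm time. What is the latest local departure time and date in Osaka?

09:46 on December 21

Target arrival in UTC: 06:31 + 8:00 = 14:31 on Dec 21.
Subtract 13 hours 45 minutes → departure 00:46 UTC on Dec 21.
Osaka is UTC+9:00: 00:46 + 9:00 = 09:46 on Dec 21.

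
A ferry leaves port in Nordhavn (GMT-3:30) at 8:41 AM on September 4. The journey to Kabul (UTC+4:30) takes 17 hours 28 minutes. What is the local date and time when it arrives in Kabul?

Kabul is 8:00 ahead of Nordhavn.
After 17 hours 28 minutes it is 2:09 AM (Sep 5) in Nordhavn.
Shift by the zone difference: 2:09 AM + 8:00 = 10:09 AM on Sep 5 in Kabul.

10:09 AM on Sep 5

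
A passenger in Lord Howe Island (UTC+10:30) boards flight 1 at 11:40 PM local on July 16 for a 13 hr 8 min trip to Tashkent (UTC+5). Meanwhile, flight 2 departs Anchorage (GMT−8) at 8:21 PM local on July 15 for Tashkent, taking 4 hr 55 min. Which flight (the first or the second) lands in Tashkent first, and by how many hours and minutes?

the second, by 17 hours 2 minutes

Flight 1 in UTC: 11:40 PM − 10:30 = 1:10 PM on Jul 16.
+13 hours 8 minutes → arrive 2:18 AM UTC on Jul 17.
Flight 2 in UTC: 8:21 PM + 8:00 = 4:21 AM on Jul 16.
+4 hours and 55 minutes → arrive 9:16 AM UTC on Jul 16.
Flight 2 lands earlier by 17 hours 2 minutes.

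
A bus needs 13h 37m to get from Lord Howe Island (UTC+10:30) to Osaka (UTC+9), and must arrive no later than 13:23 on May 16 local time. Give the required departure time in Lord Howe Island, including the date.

01:16 on May 16

Target arrival in UTC: 13:23 − 9:00 = 04:23 on May 16.
Subtract 13 hours and 37 minutes → departure 14:46 UTC on May 15.
Lord Howe Island is UTC+10:30: 14:46 + 10:30 = 01:16 on May 16.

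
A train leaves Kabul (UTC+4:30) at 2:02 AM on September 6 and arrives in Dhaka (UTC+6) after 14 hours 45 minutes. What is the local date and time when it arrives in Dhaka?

Convert departure to UTC: 2:02 AM − 4:30 = 9:32 PM UTC on Sep 5.
Add 14 hours 45 minutes travel time → 12:17 PM UTC (Sep 6).
Dhaka is UTC+6:00, so local arrival = 12:17 PM + 6:00 = 6:17 PM on Sep 6.

6:17 PM on Sep 6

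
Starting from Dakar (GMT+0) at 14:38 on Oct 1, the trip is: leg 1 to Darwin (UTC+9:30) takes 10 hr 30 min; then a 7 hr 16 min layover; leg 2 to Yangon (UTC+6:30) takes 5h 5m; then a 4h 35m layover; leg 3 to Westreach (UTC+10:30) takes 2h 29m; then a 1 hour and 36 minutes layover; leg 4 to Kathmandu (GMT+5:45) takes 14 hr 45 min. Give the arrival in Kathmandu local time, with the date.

18:39 on October 3

Dakar is at UTC+0, so departure is already 14:38 UTC on Oct 1.
Add 10 hours 30 minutes leg 1 → 01:08 UTC (Oct 2).
Add 7 hours and 16 minutes layover in Darwin → 08:24 UTC.
Add 5 hours and 5 minutes leg 2 → 13:29 UTC.
Add 4 hours 35 minutes layover in Yangon → 18:04 UTC.
Add 2 hours and 29 minutes leg 3 → 20:33 UTC.
Add 1 hour 36 minutes layover in Westreach → 22:09 UTC.
Add 14 hours and 45 minutes leg 4 → 12:54 UTC (Oct 3).
Kathmandu is UTC+5:45, so local arrival = 12:54 + 5:45 = 18:39 on Oct 3.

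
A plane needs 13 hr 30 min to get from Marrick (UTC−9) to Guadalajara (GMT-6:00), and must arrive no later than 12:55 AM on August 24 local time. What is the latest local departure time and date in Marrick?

Target arrival in UTC: 12:55 AM + 6:00 = 6:55 AM on Aug 24.
Subtract 13 hours and 30 minutes → departure 5:25 PM UTC on Aug 23.
Marrick is UTC−9:00: 5:25 PM − 9:00 = 8:25 AM on Aug 23.

8:25 AM on August 23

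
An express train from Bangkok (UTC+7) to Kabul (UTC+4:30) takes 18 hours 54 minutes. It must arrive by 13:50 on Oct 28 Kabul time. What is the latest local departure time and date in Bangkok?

21:26 on October 27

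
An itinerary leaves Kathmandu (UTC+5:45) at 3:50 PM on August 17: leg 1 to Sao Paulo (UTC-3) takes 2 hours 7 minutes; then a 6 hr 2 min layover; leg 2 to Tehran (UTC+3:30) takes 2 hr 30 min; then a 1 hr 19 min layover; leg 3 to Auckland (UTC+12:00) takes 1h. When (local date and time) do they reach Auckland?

Convert departure to UTC: 3:50 PM − 5:45 = 10:05 AM UTC on Aug 17.
Add 2 hours and 7 minutes leg 1 → 12:12 PM UTC.
Add 6 hours 2 minutes layover in Sao Paulo → 6:14 PM UTC.
Add 2 hours and 30 minutes leg 2 → 8:44 PM UTC.
Add 1 hour 19 minutes layover in Tehran → 10:03 PM UTC.
Add 1 hour leg 3 → 11:03 PM UTC.
Auckland is UTC+12:00, so local arrival = 11:03 PM + 12:00 = 11:03 AM on Aug 18.

11:03 AM on August 18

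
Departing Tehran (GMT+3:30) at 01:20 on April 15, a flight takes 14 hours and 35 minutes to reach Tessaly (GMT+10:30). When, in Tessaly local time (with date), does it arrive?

Convert departure to UTC: 01:20 − 3:30 = 21:50 UTC on Apr 14.
Add 14 hours 35 minutes travel time → 12:25 UTC (Apr 15).
Tessaly is UTC+10:30, so local arrival = 12:25 + 10:30 = 22:55 on Apr 15.

22:55 on April 15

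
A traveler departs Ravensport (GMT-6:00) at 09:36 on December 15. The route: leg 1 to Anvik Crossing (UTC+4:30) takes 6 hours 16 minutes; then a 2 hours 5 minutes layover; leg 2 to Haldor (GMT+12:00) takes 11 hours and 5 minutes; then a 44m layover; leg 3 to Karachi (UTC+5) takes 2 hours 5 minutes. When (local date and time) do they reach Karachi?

18:51 on Dec 16

Convert departure to UTC: 09:36 + 6:00 = 15:36 UTC on Dec 15.
Add 6 hours and 16 minutes leg 1 → 21:52 UTC.
Add 2 hours 5 minutes layover in Anvik Crossing → 23:57 UTC.
Add 11 hours 5 minutes leg 2 → 11:02 UTC (Dec 16).
Add 44 minutes layover in Haldor → 11:46 UTC.
Add 2 hours and 5 minutes leg 3 → 13:51 UTC.
Karachi is UTC+5:00, so local arrival = 13:51 + 5:00 = 18:51 on Dec 16.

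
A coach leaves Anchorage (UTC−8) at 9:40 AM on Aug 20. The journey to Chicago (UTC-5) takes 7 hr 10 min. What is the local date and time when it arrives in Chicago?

Chicago is 3:00 ahead of Anchorage.
After 7 hours 10 minutes it is 4:50 PM in Anchorage.
Shift by the zone difference: 4:50 PM + 3:00 = 7:50 PM on Aug 20 in Chicago.

7:50 PM on August 20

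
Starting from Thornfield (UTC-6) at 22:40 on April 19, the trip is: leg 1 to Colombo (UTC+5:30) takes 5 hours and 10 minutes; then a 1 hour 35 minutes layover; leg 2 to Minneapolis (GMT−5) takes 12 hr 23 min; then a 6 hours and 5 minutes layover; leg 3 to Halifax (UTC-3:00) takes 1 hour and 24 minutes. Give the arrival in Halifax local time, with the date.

04:17 on April 21

Convert departure to UTC: 22:40 + 6:00 = 04:40 UTC on Apr 20.
Add 5 hours and 10 minutes leg 1 → 09:50 UTC.
Add 1 hour and 35 minutes layover in Colombo → 11:25 UTC.
Add 12 hours and 23 minutes leg 2 → 23:48 UTC.
Add 6 hours 5 minutes layover in Minneapolis → 05:53 UTC (Apr 21).
Add 1 hour 24 minutes leg 3 → 07:17 UTC.
Halifax is UTC−3:00, so local arrival = 07:17 − 3:00 = 04:17 on Apr 21.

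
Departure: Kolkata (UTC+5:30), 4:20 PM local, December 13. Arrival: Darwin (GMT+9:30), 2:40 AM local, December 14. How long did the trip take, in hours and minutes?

6 hours 20 minutes

Departure in UTC: 4:20 PM − 5:30 = 10:50 AM on Dec 13.
Arrival in UTC: 2:40 AM − 9:30 = 5:10 PM on Dec 13.
Elapsed = 5:10 PM − 10:50 AM = 6 hours 20 minutes.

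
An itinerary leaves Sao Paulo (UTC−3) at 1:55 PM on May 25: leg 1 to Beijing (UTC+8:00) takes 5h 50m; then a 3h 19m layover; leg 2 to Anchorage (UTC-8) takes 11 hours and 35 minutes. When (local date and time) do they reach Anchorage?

Convert departure to UTC: 1:55 PM + 3:00 = 4:55 PM UTC on May 25.
Add 5 hours 50 minutes leg 1 → 10:45 PM UTC.
Add 3 hours and 19 minutes layover in Beijing → 2:04 AM UTC (May 26).
Add 11 hours and 35 minutes leg 2 → 1:39 PM UTC.
Anchorage is UTC−8:00, so local arrival = 1:39 PM − 8:00 = 5:39 AM on May 26.

5:39 AM on May 26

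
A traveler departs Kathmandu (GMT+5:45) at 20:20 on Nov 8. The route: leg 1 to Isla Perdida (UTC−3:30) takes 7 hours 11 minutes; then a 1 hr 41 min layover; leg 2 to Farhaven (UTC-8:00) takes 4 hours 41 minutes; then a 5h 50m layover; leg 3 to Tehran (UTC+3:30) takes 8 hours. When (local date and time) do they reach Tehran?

21:28 on November 9

Convert departure to UTC: 20:20 − 5:45 = 14:35 UTC on Nov 8.
Add 7 hours and 11 minutes leg 1 → 21:46 UTC.
Add 1 hour 41 minutes layover in Isla Perdida → 23:27 UTC.
Add 4 hours and 41 minutes leg 2 → 04:08 UTC (Nov 9).
Add 5 hours and 50 minutes layover in Farhaven → 09:58 UTC.
Add 8 hours leg 3 → 17:58 UTC.
Tehran is UTC+3:30, so local arrival = 17:58 + 3:30 = 21:28 on Nov 9.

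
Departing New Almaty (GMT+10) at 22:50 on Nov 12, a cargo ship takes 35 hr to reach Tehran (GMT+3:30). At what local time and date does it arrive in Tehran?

03:20 on November 14

Convert departure to UTC: 22:50 − 10:00 = 12:50 UTC on Nov 12.
Add 35 hours travel time → 23:50 UTC (Nov 13).
Tehran is UTC+3:30, so local arrival = 23:50 + 3:30 = 03:20 on Nov 14.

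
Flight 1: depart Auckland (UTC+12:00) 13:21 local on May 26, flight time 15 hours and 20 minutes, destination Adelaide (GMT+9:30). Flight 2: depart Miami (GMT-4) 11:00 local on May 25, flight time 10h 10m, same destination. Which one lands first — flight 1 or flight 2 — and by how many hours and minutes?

the second, by 15 hours 31 minutes

Flight 1 in UTC: 13:21 − 12:00 = 01:21 on May 26.
+15 hours and 20 minutes → arrive 16:41 UTC on May 26.
Flight 2 in UTC: 11:00 + 4:00 = 15:00 on May 25.
+10 hours and 10 minutes → arrive 01:10 UTC on May 26.
Flight 2 lands earlier by 15 hours 31 minutes.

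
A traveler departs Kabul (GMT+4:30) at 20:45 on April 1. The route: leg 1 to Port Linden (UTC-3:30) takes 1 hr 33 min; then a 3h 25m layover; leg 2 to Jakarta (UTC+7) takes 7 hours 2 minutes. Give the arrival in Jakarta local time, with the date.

11:15 on Apr 2

Convert departure to UTC: 20:45 − 4:30 = 16:15 UTC on Apr 1.
Add 1 hour 33 minutes leg 1 → 17:48 UTC.
Add 3 hours and 25 minutes layover in Port Linden → 21:13 UTC.
Add 7 hours 2 minutes leg 2 → 04:15 UTC (Apr 2).
Jakarta is UTC+7:00, so local arrival = 04:15 + 7:00 = 11:15 on Apr 2.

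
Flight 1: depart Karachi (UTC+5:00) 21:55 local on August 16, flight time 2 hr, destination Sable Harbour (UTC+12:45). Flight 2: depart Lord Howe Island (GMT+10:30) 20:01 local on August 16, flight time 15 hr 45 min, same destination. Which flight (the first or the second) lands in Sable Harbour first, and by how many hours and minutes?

the first, by 6 hours 21 minutes

Flight 1 in UTC: 21:55 − 5:00 = 16:55 on Aug 16.
+2 hours → arrive 18:55 UTC on Aug 16.
Flight 2 in UTC: 20:01 − 10:30 = 09:31 on Aug 16.
+15 hours 45 minutes → arrive 01:16 UTC on Aug 17.
Flight 1 lands earlier by 6 hours 21 minutes.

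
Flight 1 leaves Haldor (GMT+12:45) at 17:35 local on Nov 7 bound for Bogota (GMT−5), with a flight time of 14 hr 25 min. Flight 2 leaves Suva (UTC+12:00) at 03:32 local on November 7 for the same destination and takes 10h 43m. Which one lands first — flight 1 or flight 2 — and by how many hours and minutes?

the second, by 17 hours

Flight 1 in UTC: 17:35 − 12:45 = 04:50 on Nov 7.
+14 hours 25 minutes → arrive 19:15 UTC on Nov 7.
Flight 2 in UTC: 03:32 − 12:00 = 15:32 on Nov 6.
+10 hours and 43 minutes → arrive 02:15 UTC on Nov 7.
Flight 2 lands earlier by 17 hours.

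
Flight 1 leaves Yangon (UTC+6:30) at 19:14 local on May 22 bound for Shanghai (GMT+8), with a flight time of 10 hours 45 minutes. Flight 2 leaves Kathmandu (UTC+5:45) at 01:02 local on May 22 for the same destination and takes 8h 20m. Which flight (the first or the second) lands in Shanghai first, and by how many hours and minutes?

the second, by 19 hours 52 minutes

Flight 1 in UTC: 19:14 − 6:30 = 12:44 on May 22.
+10 hours 45 minutes → arrive 23:29 UTC on May 22.
Flight 2 in UTC: 01:02 − 5:45 = 19:17 on May 21.
+8 hours 20 minutes → arrive 03:37 UTC on May 22.
Flight 2 lands earlier by 19 hours 52 minutes.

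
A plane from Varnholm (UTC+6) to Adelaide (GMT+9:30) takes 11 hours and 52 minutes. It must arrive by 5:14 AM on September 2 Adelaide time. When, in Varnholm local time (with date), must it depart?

1:52 PM on Sep 1

Target arrival in UTC: 5:14 AM − 9:30 = 7:44 PM on Sep 1.
Subtract 11 hours and 52 minutes → departure 7:52 AM UTC on Sep 1.
Varnholm is UTC+6:00: 7:52 AM + 6:00 = 1:52 PM on Sep 1.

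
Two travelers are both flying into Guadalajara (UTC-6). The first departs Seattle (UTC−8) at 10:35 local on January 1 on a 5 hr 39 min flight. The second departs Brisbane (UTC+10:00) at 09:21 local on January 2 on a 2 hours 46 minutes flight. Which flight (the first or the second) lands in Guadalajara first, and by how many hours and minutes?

Flight 1 in UTC: 10:35 + 8:00 = 18:35 on Jan 1.
+5 hours and 39 minutes → arrive 00:14 UTC on Jan 2.
Flight 2 in UTC: 09:21 − 10:00 = 23:21 on Jan 1.
+2 hours 46 minutes → arrive 02:07 UTC on Jan 2.
Flight 1 lands earlier by 1 hour 53 minutes.

the first, by 1 hour 53 minutes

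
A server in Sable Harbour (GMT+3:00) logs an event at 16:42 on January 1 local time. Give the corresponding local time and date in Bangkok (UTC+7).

20:42 on Jan 1

In UTC: 16:42 − 3:00 = 13:42 on Jan 1.
Bangkok is UTC+7:00: 13:42 + 7:00 = 20:42 on Jan 1.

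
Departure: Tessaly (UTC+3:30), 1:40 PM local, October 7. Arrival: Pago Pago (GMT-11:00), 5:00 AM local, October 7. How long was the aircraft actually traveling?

Pago Pago is 14:30 behind Tessaly.
Clock-face elapsed time (ignoring zones) is −8 hours 40 minutes.
Actual elapsed = −8 hours 40 minutes + 14:30 = 5 hours 50 minutes.

5 hours 50 minutes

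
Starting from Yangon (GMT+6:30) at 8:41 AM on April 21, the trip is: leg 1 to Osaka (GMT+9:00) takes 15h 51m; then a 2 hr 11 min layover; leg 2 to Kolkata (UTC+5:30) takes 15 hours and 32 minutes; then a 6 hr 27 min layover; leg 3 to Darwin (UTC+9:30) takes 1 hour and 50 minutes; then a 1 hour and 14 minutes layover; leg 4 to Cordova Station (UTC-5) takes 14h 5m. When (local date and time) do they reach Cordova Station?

Convert departure to UTC: 8:41 AM − 6:30 = 2:11 AM UTC on Apr 21.
Add 15 hours 51 minutes leg 1 → 6:02 PM UTC.
Add 2 hours and 11 minutes layover in Osaka → 8:13 PM UTC.
Add 15 hours and 32 minutes leg 2 → 11:45 AM UTC (Apr 22).
Add 6 hours and 27 minutes layover in Kolkata → 6:12 PM UTC.
Add 1 hour 50 minutes leg 3 → 8:02 PM UTC.
Add 1 hour and 14 minutes layover in Darwin → 9:16 PM UTC.
Add 14 hours 5 minutes leg 4 → 11:21 AM UTC (Apr 23).
Cordova Station is UTC−5:00, so local arrival = 11:21 AM − 5:00 = 6:21 AM on Apr 23.

6:21 AM on April 23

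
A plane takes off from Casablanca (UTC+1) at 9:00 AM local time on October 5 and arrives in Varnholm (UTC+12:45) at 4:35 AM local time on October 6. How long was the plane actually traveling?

7 hours 50 minutes

Departure in UTC: 9:00 AM − 1:00 = 8:00 AM on Oct 5.
Arrival in UTC: 4:35 AM − 12:45 = 3:50 PM on Oct 5.
Elapsed = 3:50 PM − 8:00 AM = 7 hours 50 minutes.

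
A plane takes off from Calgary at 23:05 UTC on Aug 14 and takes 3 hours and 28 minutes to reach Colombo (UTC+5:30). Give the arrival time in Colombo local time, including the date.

08:03 on August 15

Departure is given in UTC: 23:05 on Aug 14.
Add 3 hours 28 minutes → 02:33 UTC (Aug 15).
Colombo is UTC+5:30: 02:33 + 5:30 = 08:03 on Aug 15.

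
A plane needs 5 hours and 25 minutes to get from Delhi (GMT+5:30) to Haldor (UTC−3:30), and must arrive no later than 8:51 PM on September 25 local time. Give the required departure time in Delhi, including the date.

Target arrival in UTC: 8:51 PM + 3:30 = 12:21 AM on Sep 26.
Subtract 5 hours 25 minutes → departure 6:56 PM UTC on Sep 25.
Delhi is UTC+5:30: 6:56 PM + 5:30 = 12:26 AM on Sep 26.

12:26 AM on Sep 26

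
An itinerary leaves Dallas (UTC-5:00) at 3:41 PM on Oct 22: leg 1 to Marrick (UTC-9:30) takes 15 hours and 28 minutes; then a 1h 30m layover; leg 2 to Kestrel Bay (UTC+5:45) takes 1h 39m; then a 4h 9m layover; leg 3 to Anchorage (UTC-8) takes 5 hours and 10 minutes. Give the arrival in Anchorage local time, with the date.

4:37 PM on October 23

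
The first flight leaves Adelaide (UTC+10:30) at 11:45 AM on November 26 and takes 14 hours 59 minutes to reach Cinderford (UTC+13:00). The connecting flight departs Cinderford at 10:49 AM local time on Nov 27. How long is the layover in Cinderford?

5 hours 35 minutes

Convert departure to UTC: 11:45 AM − 10:30 = 1:15 AM UTC on Nov 26.
Add 14 hours and 59 minutes flight time → 4:14 PM UTC.
Cinderford is UTC+13:00, so local arrival = 4:14 PM + 13:00 = 5:14 AM on Nov 27.
Layover = 10:49 AM − 5:14 AM = 5 hours 35 minutes.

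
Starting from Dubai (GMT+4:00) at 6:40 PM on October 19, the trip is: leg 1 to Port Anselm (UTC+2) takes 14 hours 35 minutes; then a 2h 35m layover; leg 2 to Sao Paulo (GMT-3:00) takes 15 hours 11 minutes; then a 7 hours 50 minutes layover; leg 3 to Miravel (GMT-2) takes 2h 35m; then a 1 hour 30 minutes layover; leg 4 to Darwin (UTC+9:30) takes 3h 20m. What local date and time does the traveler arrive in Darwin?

11:46 PM on October 21

Convert departure to UTC: 6:40 PM − 4:00 = 2:40 PM UTC on Oct 19.
Add 14 hours 35 minutes leg 1 → 5:15 AM UTC (Oct 20).
Add 2 hours 35 minutes layover in Port Anselm → 7:50 AM UTC.
Add 15 hours and 11 minutes leg 2 → 11:01 PM UTC.
Add 7 hours and 50 minutes layover in Sao Paulo → 6:51 AM UTC (Oct 21).
Add 2 hours and 35 minutes leg 3 → 9:26 AM UTC.
Add 1 hour and 30 minutes layover in Miravel → 10:56 AM UTC.
Add 3 hours 20 minutes leg 4 → 2:16 PM UTC.
Darwin is UTC+9:30, so local arrival = 2:16 PM + 9:30 = 11:46 PM on Oct 21.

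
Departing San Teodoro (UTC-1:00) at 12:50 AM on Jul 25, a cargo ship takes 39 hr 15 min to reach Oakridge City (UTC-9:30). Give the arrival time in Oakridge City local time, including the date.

7:35 AM on July 26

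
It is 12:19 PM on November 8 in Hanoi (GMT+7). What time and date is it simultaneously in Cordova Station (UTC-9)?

In UTC: 12:19 PM − 7:00 = 5:19 AM on Nov 8.
Cordova Station is UTC−9:00: 5:19 AM − 9:00 = 8:19 PM on Nov 7.

8:19 PM on November 7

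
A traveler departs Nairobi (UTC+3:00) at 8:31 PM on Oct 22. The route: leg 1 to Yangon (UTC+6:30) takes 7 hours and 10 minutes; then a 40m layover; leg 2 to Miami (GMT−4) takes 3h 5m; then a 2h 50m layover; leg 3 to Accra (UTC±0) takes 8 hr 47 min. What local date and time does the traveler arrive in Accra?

4:03 PM on October 23

Convert departure to UTC: 8:31 PM − 3:00 = 5:31 PM UTC on Oct 22.
Add 7 hours and 10 minutes leg 1 → 12:41 AM UTC (Oct 23).
Add 40 minutes layover in Yangon → 1:21 AM UTC.
Add 3 hours and 5 minutes leg 2 → 4:26 AM UTC.
Add 2 hours 50 minutes layover in Miami → 7:16 AM UTC.
Add 8 hours and 47 minutes leg 3 → 4:03 PM UTC.
Accra is UTC+0, so local arrival is the same: 4:03 PM on Oct 23.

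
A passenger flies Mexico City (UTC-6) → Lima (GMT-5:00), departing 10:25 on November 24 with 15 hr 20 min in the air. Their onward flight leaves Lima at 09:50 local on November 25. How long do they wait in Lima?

Convert departure to UTC: 10:25 + 6:00 = 16:25 UTC on Nov 24.
Add 15 hours and 20 minutes flight time → 07:45 UTC (Nov 25).
Lima is UTC−5:00, so local arrival = 07:45 − 5:00 = 02:45 on Nov 25.
Layover = 09:50 − 02:45 = 7 hours 5 minutes.

7 hours 5 minutes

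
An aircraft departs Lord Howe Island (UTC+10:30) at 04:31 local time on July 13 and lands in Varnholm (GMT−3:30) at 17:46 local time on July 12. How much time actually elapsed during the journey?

3 hours 15 minutes

Departure in UTC: 04:31 − 10:30 = 18:01 on Jul 12.
Arrival in UTC: 17:46 + 3:30 = 21:16 on Jul 12.
Elapsed = 21:16 − 18:01 = 3 hours 15 minutes.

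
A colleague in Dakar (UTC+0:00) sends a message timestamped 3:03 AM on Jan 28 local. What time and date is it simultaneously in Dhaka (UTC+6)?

Dhaka is 6:00 ahead of Dakar.
Shift by the zone difference: 3:03 AM + 6:00 = 9:03 AM on Jan 28 in Dhaka.

9:03 AM on Jan 28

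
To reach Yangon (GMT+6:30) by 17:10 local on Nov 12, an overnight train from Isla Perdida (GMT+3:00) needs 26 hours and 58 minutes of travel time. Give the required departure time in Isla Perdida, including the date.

10:42 on November 11

Target arrival in UTC: 17:10 − 6:30 = 10:40 on Nov 12.
Subtract 26 hours and 58 minutes → departure 07:42 UTC on Nov 11.
Isla Perdida is UTC+3:00: 07:42 + 3:00 = 10:42 on Nov 11.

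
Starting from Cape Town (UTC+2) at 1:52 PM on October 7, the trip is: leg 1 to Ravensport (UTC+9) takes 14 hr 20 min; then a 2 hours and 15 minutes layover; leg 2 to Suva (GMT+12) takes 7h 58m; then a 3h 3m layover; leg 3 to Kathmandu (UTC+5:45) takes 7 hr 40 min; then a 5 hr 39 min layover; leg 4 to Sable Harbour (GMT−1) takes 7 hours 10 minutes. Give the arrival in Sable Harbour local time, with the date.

10:57 AM on Oct 9

Convert departure to UTC: 1:52 PM − 2:00 = 11:52 AM UTC on Oct 7.
Add 14 hours 20 minutes leg 1 → 2:12 AM UTC (Oct 8).
Add 2 hours 15 minutes layover in Ravensport → 4:27 AM UTC.
Add 7 hours 58 minutes leg 2 → 12:25 PM UTC.
Add 3 hours and 3 minutes layover in Suva → 3:28 PM UTC.
Add 7 hours 40 minutes leg 3 → 11:08 PM UTC.
Add 5 hours 39 minutes layover in Kathmandu → 4:47 AM UTC (Oct 9).
Add 7 hours 10 minutes leg 4 → 11:57 AM UTC.
Sable Harbour is UTC−1:00, so local arrival = 11:57 AM − 1:00 = 10:57 AM on Oct 9.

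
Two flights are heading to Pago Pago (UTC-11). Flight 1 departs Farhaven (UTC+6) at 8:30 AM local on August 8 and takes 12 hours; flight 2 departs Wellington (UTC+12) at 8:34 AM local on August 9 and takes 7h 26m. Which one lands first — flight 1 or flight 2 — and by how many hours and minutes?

Flight 1 in UTC: 8:30 AM − 6:00 = 2:30 AM on Aug 8.
+12 hours → arrive 2:30 PM UTC on Aug 8.
Flight 2 in UTC: 8:34 AM − 12:00 = 8:34 PM on Aug 8.
+7 hours 26 minutes → arrive 4:00 AM UTC on Aug 9.
Flight 1 lands earlier by 13 hours 30 minutes.

the first, by 13 hours 30 minutes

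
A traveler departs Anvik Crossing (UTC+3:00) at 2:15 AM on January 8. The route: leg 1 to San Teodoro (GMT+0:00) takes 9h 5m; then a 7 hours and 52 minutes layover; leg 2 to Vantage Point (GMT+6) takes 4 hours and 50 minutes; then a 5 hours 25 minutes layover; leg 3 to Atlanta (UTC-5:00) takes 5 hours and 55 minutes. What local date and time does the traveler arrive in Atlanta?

Convert departure to UTC: 2:15 AM − 3:00 = 11:15 PM UTC on Jan 7.
Add 9 hours 5 minutes leg 1 → 8:20 AM UTC (Jan 8).
Add 7 hours 52 minutes layover in San Teodoro → 4:12 PM UTC.
Add 4 hours 50 minutes leg 2 → 9:02 PM UTC.
Add 5 hours 25 minutes layover in Vantage Point → 2:27 AM UTC (Jan 9).
Add 5 hours and 55 minutes leg 3 → 8:22 AM UTC.
Atlanta is UTC−5:00, so local arrival = 8:22 AM − 5:00 = 3:22 AM on Jan 9.

3:22 AM on Jan 9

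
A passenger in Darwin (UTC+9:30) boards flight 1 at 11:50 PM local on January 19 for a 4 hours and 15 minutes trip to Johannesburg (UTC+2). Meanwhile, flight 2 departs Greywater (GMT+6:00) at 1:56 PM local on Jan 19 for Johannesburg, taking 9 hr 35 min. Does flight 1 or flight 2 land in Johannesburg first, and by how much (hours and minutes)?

the second, by 1 hour 4 minutes

Flight 1 in UTC: 11:50 PM − 9:30 = 2:20 PM on Jan 19.
+4 hours and 15 minutes → arrive 6:35 PM UTC on Jan 19.
Flight 2 in UTC: 1:56 PM − 6:00 = 7:56 AM on Jan 19.
+9 hours and 35 minutes → arrive 5:31 PM UTC on Jan 19.
Flight 2 lands earlier by 1 hour 4 minutes.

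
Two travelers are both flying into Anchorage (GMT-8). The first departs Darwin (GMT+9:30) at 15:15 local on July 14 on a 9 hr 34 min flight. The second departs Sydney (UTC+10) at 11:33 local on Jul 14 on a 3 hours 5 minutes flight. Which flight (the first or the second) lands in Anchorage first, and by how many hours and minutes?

the second, by 10 hours 41 minutes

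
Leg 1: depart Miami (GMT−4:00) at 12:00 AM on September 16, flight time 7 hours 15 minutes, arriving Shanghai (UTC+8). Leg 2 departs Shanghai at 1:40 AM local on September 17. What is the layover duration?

Convert departure to UTC: 12:00 AM + 4:00 = 4:00 AM UTC on Sep 16.
Add 7 hours and 15 minutes flight time → 11:15 AM UTC.
Shanghai is UTC+8:00, so local arrival = 11:15 AM + 8:00 = 7:15 PM on Sep 16.
Layover = 1:40 AM − 7:15 PM (+1 day) = 6 hours 25 minutes.

6 hours 25 minutes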